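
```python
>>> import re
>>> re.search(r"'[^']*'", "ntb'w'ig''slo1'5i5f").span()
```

(3, 6)

The match spans [3:6] → "'w'".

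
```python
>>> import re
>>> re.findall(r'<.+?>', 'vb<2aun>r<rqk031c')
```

Matches: at [2:8] → '<2aun>'.
No capturing groups, so `findall` returns the 1 full match string.

['<2aun>']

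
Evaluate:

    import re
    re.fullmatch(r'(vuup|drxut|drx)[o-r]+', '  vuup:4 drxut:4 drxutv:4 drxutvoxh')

None

`re.fullmatch` is like wrapping the pattern in `^…$` (in single-line mode).
Here the pattern can't cover the whole string, so the call returns None.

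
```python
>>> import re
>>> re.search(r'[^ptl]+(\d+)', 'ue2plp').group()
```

'ue2'

Pattern: one or more of any character except [ptl]; then one or more of a digit (captured).
`re.search` scans for the first position where the pattern succeeds.
The match spans [0:3] → 'ue2'.
Captured: group 1 = '2'.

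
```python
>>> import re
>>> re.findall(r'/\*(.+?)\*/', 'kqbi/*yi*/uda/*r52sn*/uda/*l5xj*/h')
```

['yi', 'r52sn', 'l5xj']

A non-greedy quantifier consumes as few characters as it can — just enough that the remainder of the pattern still matches from where it stops; whatever follows it matches normally.
Scanning left to right: at [4:10] match '/*yi*/', group 1 = 'yi'; at [13:22] match '/*r52sn*/', group 1 = 'r52sn'; at [25:33] match '/*l5xj*/', group 1 = 'l5xj'.
Because there's exactly one group, `findall` drops the full match and keeps group 1 from each hit.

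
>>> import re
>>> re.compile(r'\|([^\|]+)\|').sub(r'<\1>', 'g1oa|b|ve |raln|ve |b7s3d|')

Each match is replaced using the text its own group 1 captured.

'g1oa<b>ve <raln>ve <b7s3d>'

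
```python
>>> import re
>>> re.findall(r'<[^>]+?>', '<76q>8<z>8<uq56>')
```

['<76q>', '<z>', '<uq56>']

Scanning left to right: at [0:5] → '<76q>'; at [6:9] → '<z>'; at [10:16] → '<uq56>'.
Since nothing is captured, `findall` lists the 3 matched substrings directly.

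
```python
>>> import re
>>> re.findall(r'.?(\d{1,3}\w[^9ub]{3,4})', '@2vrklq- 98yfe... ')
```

['2vrklq', '98yfe..']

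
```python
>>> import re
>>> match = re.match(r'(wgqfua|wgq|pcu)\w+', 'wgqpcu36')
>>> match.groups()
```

('wgq',)

The match spans [0:8] → 'wgqpcu36'.
Captured: group 1 = 'wgq'.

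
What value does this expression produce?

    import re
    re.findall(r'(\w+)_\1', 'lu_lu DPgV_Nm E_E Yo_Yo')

The backreference `\1` re-matches whatever the first group consumed, character for character.
Walking the string: at [0:5] match 'lu_lu', group 1 = 'lu'; at [14:17] match 'E_E', group 1 = 'E'; at [18:23] match 'Yo_Yo', group 1 = 'Yo'.
`findall` collects group 1 from each match (3 total).

['lu', 'E', 'Yo']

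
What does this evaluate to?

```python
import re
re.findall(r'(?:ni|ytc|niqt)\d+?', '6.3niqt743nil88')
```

['niqt7']

Walking the string: at [3:8] → 'niqt7'.
With no groups in the pattern, `findall` gives back each whole match — 1 here.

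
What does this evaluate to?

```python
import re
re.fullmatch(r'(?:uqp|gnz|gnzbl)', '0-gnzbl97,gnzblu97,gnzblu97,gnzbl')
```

`re.fullmatch` requires the pattern to consume the entire string.
Here the string isn't matched end-to-end, so the call returns None.

None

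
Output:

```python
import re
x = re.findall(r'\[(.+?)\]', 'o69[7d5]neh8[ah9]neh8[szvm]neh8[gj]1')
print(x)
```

Scanning left to right: at [3:8] match '[7d5]', group 1 = '7d5'; at [12:17] match '[ah9]', group 1 = 'ah9'; at [21:27] match '[szvm]', group 1 = 'szvm'; at [31:35] match '[gj]', group 1 = 'gj'.
One capturing group, so `findall` returns just the captured substring from each match — 4 in all.

['7d5', 'ah9', 'szvm', 'gj']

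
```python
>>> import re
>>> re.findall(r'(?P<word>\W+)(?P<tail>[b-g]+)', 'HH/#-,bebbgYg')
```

The pattern matches one or more of a non-word character (captured as 'word'); then one or more of a character in [b-g] (captured as 'tail').
Scanning left to right: at [2:11] match '/#-,bebbg', groups = ('/#-,', 'bebbg').
`findall` packs the 2 group values into a tuple for every match.

[('/#-,', 'bebbg')]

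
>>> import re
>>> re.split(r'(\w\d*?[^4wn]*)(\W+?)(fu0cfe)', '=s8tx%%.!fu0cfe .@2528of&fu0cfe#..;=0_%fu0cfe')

['=', 's8tx%%.!fu0cfe .@2528of&fu0cfe#..;=0_', '%', 'fu0cfe', '']

Pattern: a word character, then zero or more of a digit (lazy), then zero or more of any character except [4wn] (captured); then one or more of a non-word character (lazy) (captured); then the literal 'fu0', then the literal 'cfe' (captured).
Matches to split on: at [1:45] → 's8tx%%.!fu0cfe .@2528of&fu0cfe#..;=0_%fu0cfe'.
`re.split` interleaves the captured-group text with the surrounding fragments.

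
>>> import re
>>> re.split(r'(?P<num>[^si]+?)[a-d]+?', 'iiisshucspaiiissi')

The pattern matches one or more of any character except [si] (lazy) (captured as 'num'); then one or more of a character in [a-d] (lazy).
Matches to split on: at [5:8] → 'huc'; at [9:11] → 'pa'.
The group in the pattern means `split` returns the separators' captures alongside the pieces.

['iiiss', 'hu', 's', 'p', 'iiissi']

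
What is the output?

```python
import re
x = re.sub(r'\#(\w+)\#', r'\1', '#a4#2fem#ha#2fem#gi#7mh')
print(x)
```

The replacement refers to a captured group, so each match is rewritten using its own captured text.

a42femha2femgi7mh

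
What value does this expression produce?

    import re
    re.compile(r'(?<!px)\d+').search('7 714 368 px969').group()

'7'

The negative lookahead/lookbehind blocks any match where the forbidden context is present.
The match spans [0:1] → '7'.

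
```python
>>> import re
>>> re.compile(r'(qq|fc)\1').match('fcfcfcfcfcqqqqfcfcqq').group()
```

A backreference is literal: `\1` must see the identical characters the first group matched.
`match` is anchored at position 0; if the pattern doesn't fit there, it returns None.
The match spans [0:4] → 'fcfc'.
Captured: group 1 = 'fc'.

'fcfc'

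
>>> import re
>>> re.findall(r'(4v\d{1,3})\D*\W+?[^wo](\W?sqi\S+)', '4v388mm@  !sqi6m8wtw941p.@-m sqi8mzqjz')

[('4v388', 'sqi6m8wtw941p.@-m')]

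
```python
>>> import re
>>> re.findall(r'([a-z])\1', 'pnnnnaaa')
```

A backreference is literal: `\1` must see the identical characters the first group matched.
Walking the string: at [1:3] match 'nn', group 1 = 'n'; at [3:5] match 'nn', group 1 = 'n'; at [5:7] match 'aa', group 1 = 'a'.
One capturing group, so `findall` returns just the captured substring from each match — 3 in all.

['n', 'n', 'a']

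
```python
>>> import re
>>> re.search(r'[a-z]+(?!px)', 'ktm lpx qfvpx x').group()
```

'ktm'

The negative lookahead/lookbehind blocks any match where the forbidden context is present.
The match spans [0:3] → 'ktm'.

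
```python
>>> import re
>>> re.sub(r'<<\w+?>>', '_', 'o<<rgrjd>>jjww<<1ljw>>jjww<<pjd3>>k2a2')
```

`sub` substitutes '_' at each match site.

'o_jjww_jjww_k2a2'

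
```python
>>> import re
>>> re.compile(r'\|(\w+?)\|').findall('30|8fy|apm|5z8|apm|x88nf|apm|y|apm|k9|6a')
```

['8fy', '5z8', 'x88nf', 'y', 'k9']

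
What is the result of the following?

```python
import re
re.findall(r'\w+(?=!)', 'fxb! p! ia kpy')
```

['fxb', 'p']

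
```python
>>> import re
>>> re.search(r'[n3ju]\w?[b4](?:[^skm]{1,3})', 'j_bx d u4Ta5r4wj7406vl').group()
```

The pattern matches one of [n3ju]; then optionally a word character, then one of [b4]; then 1 to 3 of any character except [skm] (non-capturing group).
`search` walks the string left to right and returns the first match it finds.
The match spans [0:6] → 'j_bx d'.

'j_bx d'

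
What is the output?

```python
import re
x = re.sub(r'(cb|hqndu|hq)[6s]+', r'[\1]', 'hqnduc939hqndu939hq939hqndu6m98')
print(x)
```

Matches: at [22:28] → 'hqndu6'.
Each match is replaced using the text its own group 1 captured.

hqnduc939hqndu939hq939[hqndu]m98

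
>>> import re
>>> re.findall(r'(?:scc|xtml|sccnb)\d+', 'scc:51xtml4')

['xtml4']

`findall` yields the raw match text (1 of them) because the pattern has no groups.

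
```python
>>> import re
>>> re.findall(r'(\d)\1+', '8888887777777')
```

['8', '7']

`\1` is not a pattern — it's the concrete string captured by group 1, re-applied verbatim.
One capturing group, so `findall` returns just the captured substring from each match — 2 in all.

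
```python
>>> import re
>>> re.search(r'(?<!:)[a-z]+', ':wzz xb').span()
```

Because the assertion is negative and zero-width, positions next to the forbidden text are skipped.
The match spans [2:4] → 'zz'.

(2, 4)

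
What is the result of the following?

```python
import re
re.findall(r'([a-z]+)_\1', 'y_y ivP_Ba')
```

['y']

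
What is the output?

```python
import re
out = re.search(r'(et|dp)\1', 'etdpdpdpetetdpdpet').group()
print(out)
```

dpdp

`\1` has to match the exact text group 1 already captured.
Unlike `match`, `search` isn't anchored — it looks for the pattern anywhere in the string.
The match spans [2:6] → 'dpdp'.
Captured: group 1 = 'dp'.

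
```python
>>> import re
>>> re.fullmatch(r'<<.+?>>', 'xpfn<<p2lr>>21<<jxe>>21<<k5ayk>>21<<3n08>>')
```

None

For `fullmatch`, every character of the input must be accounted for by the pattern.
Here the string isn't matched end-to-end, so the call returns None.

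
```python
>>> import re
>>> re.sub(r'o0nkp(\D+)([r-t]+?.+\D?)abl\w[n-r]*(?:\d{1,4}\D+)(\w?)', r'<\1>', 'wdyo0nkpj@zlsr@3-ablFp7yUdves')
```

Pattern: the literal 'o0', then the literal 'nk', then the literal 'p'; then one or more of a non-digit (captured); then one or more of a character in [r-t] (lazy), then one or more of any character, then optionally a non-digit (captured); then the literal 'abl', then a word character, then zero or more of a character in [n-r]; then 1 to 4 of a digit, then one or more of a non-digit (non-capturing group); then optionally a word character (captured).
Each match is replaced using the text its own group 1 captured.

'wdy<j@zls>'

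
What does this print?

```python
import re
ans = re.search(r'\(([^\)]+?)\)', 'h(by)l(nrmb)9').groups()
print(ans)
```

('by',)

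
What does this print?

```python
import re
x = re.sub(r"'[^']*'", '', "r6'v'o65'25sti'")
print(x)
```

r6o65

Matches: at [2:5] → "'v'"; at [8:15] → "'25sti'".
Each match is replaced by ''.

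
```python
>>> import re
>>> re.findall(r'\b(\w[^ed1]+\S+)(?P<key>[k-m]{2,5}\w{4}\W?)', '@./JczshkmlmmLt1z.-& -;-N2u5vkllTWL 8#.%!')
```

Pattern: a word boundary (`\b`, zero-width); then a word character, then one or more of any character except [ed1], then one or more of a non-whitespace character (captured); then 2 to 5 of a character in [k-m], then exactly 4 of a word character, then optionally a non-word character (captured as 'key').
Scanning left to right: at [3:18] match 'JczshkmlmmLt1z.', groups = ('Jczshkml', 'mmLt1z.'); at [24:36] match 'N2u5vkllTWL ', groups = ('N2u5v', 'kllTWL ').
Multiple groups make `findall` return tuples — one 2-tuple for each match.

[('Jczshkml', 'mmLt1z.'), ('N2u5v', 'kllTWL ')]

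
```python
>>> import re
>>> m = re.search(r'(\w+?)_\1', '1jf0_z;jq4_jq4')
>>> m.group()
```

'jq4_jq4'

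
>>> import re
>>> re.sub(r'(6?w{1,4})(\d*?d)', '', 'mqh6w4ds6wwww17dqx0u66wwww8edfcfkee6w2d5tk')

'mqhsqx0u66wwww8edfcfkee5tk'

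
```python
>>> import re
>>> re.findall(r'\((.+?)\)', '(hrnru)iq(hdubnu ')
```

['hrnru']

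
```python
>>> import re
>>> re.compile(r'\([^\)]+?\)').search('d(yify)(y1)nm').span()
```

(1, 7)

`re.search` scans for the first position where the pattern succeeds.
The match spans [1:7] → '(yify)'.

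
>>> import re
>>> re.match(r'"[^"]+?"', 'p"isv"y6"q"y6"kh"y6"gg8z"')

`re.match` won't scan ahead — the pattern has to work from the very first character.
Here the string doesn't start with a match, so the call returns None.

None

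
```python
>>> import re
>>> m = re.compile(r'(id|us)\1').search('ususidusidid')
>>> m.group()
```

After group 1 captures some text, `\1` only succeeds where that same text appears again.
The match spans [0:4] → 'usus'.

'usus'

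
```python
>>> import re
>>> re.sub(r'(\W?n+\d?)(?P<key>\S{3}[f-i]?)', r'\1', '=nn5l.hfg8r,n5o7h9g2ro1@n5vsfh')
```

`\1` in the replacement pulls in group 1's text for each match.

'=nn5g8r,n59g2ro1@n5'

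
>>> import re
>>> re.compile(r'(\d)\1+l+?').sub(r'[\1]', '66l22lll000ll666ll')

The backreference `\1` re-matches whatever the first group consumed, character for character.
The replacement refers to a captured group, so each match is rewritten using its own captured text.

'[6][2]ll[0]l[6]l'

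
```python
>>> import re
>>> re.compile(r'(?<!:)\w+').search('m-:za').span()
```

A negative assertion filters positions out without eating any characters.
The match spans [0:1] → 'm'.

(0, 1)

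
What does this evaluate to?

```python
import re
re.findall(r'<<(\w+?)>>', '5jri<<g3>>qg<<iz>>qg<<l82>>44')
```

`findall` collects group 1 from each match (3 total).

['g3', 'iz', 'l82']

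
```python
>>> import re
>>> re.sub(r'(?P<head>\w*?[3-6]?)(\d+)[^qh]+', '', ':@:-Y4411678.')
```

':@:-'

Each match is replaced by ''.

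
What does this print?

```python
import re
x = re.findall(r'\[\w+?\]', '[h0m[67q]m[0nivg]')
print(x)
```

['[67q]', '[0nivg]']

Walking the string: at [4:9] → '[67q]'; at [10:17] → '[0nivg]'.
Since nothing is captured, `findall` lists the 2 matched substrings directly.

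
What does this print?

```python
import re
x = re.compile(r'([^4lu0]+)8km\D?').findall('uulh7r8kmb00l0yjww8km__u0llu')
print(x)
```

['h7r', 'yjww']

This matches one or more of any character except [4lu0] (captured); then the literal '8km', then optionally a non-digit.
Matches: at [3:10] match 'h7r8kmb', group 1 = 'h7r'; at [14:22] match 'yjww8km_', group 1 = 'yjww'.
`findall` collects group 1 from each match (2 total).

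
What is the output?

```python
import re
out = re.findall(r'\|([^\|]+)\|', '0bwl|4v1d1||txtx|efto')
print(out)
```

['4v1d1', 'txtx']

`findall` collects group 1 from each match (2 total).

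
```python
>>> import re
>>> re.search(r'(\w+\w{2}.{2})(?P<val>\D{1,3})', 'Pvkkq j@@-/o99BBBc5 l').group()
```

'Pvkkq j@@-'

Pattern: one or more of a word character, then exactly 2 of a word character, then exactly 2 of any character (captured); then 1 to 3 of a non-digit (captured as 'val').
`re.search` scans for the first position where the pattern succeeds.
The match spans [0:10] → 'Pvkkq j@@-'.
Captured: group 1 = 'Pvkkq j', group 2 = '@@-'.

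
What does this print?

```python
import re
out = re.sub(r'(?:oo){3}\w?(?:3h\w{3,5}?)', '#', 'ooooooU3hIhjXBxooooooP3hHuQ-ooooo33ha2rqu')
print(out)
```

#XBx#-ooooo33ha2rqu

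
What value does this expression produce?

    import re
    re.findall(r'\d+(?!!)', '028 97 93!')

['028', '97', '9']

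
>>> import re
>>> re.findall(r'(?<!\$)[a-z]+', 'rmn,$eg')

['rmn', 'g']

A negative assertion filters positions out without eating any characters.
Matches: at [0:3] → 'rmn'; at [6:7] → 'g'.
With no groups in the pattern, `findall` gives back each whole match — 2 here.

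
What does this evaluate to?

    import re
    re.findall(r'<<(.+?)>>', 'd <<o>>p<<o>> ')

['o', 'o']

The `?` after the quantifier makes it lazy — it takes as little as possible before letting the rest of the pattern try.
Scanning left to right: at [2:7] match '<<o>>', group 1 = 'o'; at [8:13] match '<<o>>', group 1 = 'o'.
`findall` collects group 1 from each match (2 total).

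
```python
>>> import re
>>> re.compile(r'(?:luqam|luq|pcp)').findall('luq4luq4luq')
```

['luq', 'luq', 'luq']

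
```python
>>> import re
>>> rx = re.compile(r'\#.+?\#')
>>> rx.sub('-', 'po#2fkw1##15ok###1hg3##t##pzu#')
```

'po-----'

With the lazy modifier that quantifier settles for the fewest repetitions that let the rest of the pattern succeed (the atoms after it are unaffected and can still be greedy).
Matches: at [2:9] → '#2fkw1#'; at [9:15] → '#15ok#'; at [15:22] → '##1hg3#'; at [22:25] → '#t#'; at [25:30] → '#pzu#'.
Each match is replaced by '-'.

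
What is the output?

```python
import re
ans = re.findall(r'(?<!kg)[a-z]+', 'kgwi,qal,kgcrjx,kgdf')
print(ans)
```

`(?!…)`/`(?<!…)` only lets a position through if the neighbouring text does NOT match; no characters are consumed.
Matches: at [0:4] → 'kgwi'; at [5:8] → 'qal'; at [9:15] → 'kgcrjx'; at [16:20] → 'kgdf'.
Since nothing is captured, `findall` lists the 4 matched substrings directly.

['kgwi', 'qal', 'kgcrjx', 'kgdf']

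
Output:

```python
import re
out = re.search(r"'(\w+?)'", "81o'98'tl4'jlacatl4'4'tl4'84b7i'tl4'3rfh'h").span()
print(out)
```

(3, 7)

`re.search` tries every starting position until one works.
The match spans [3:7] → "'98'".
Captured: group 1 = '98'.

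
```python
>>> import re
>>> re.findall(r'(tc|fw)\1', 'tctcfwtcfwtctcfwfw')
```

['tc', 'tc', 'fw']

`\1` has to match the exact text group 1 already captured.
One capturing group, so `findall` returns just the captured substring from each match — 3 in all.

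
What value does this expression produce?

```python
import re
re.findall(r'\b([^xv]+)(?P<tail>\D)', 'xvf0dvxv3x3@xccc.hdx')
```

[('@', 'x'), ('.hd', 'x')]

This matches a word boundary (`\b`, zero-width); then one or more of any character except [xv] (captured); then a non-digit (captured as 'tail').
Scanning left to right: at [11:13] match '@x', groups = ('@', 'x'); at [16:20] match '.hdx', groups = ('.hd', 'x').
`findall` packs the 2 group values into a tuple for every match.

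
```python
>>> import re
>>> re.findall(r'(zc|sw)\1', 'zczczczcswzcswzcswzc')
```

['zc', 'zc']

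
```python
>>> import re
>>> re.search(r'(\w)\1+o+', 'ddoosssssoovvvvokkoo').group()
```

`\1` has to match the exact text group 1 already captured.
`re.search` tries every starting position until one works.
The match spans [0:4] → 'ddoo'.
Captured: group 1 = 'd'.

'ddoo'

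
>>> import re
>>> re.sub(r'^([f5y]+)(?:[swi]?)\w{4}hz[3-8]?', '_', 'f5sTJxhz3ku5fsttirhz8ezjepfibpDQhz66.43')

'_ku5fsttirhz8ezjepfibpDQhz66.43'

This matches anchored at the start of the string; then one or more of one of [f5y] (captured); then optionally one of [swi] (non-capturing group); then exactly 4 of a word character, then the literal 'hz', then optionally a character in [3-8].
`sub` substitutes '_' at each match site.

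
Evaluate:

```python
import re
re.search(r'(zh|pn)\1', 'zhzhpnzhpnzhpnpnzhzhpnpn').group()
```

'zhzh'

After group 1 captures some text, `\1` only succeeds where that same text appears again.
The match spans [0:4] → 'zhzh'.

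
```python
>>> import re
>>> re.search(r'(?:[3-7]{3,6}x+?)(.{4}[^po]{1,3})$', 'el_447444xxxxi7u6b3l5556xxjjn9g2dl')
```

None

This matches 3 to 6 of a character in [3-7], then one or more of the literal 'x' (lazy) (non-capturing group); then exactly 4 of any character, then 1 to 3 of any character except [po] (captured); then anchored at the end.
Unlike `match`, `search` isn't anchored — it looks for the pattern anywhere in the string.
Here no position works, so the call returns None.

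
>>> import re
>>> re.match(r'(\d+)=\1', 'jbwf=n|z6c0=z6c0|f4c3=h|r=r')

None

With `match`, the pattern is implicitly anchored at the beginning.
Here the pattern fails at index 0, so the call returns None.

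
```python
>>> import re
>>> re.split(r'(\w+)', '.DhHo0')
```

The pattern matches one or more of a word character (captured).
Matches to split on: at [1:6] → 'DhHo0'.
`re.split` interleaves the captured-group text with the surrounding fragments.

['.', 'DhHo0', '']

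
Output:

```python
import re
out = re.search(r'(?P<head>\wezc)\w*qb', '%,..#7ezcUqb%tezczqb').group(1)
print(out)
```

7ezc

This matches a word character, then the literal 'ezc' (captured as 'head'); then zero or more of a word character, then the literal 'qb'.
Unlike `match`, `search` isn't anchored — it looks for the pattern anywhere in the string.
The match spans [5:12] → '7ezcUqb'.
Captured: group 1 = '7ezc'.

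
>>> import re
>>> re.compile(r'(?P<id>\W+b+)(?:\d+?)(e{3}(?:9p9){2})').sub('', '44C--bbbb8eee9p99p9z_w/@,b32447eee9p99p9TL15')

Pattern: one or more of a non-word character, then one or more of a literal 'b' (captured as 'id'); then one or more of a digit (lazy) (non-capturing group); then exactly 3 of the literal 'e', then the literal '9p9' repeated 2 times (captured).
Matches: at [3:19] → '--bbbb8eee9p99p9'; at [22:40] → '/@,b32447eee9p99p9'.
Every occurrence is swapped for ''.

'44Cz_wTL15'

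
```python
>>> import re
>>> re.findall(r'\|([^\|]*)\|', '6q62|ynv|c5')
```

Matches: at [4:9] match '|ynv|', group 1 = 'ynv'.
One capturing group, so `findall` returns just the captured substring from the one match — 1 in all.

['ynv']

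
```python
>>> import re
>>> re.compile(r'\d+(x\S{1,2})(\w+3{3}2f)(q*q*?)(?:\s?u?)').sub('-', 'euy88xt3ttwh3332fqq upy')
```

'euy-py'

This matches one or more of a digit; then a literal 'x', then 1 to 2 of a non-whitespace character (captured); then one or more of a word character, then exactly 3 of the literal '3', then the literal '2f' (captured); then zero or more of the literal 'q', then zero or more of a literal 'q' (lazy) (captured); then optionally whitespace, then optionally a literal 'u' (non-capturing group).
Matches: at [3:21] → '88xt3ttwh3332fqq u'.
`sub` substitutes '-' at each match site.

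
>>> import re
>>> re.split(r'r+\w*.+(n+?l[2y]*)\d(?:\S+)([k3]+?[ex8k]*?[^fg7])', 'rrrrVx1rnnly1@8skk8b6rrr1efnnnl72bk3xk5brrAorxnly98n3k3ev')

['', 'nly', '3e', 'v']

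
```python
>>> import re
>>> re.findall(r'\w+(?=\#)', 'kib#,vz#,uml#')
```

Because the assertion is zero-width, the text it checks is not consumed and won't appear in the result.
Walking the string: at [0:3] → 'kib'; at [5:7] → 'vz'; at [9:12] → 'uml'.
With no groups in the pattern, `findall` gives back each whole match — 3 here.

['kib', 'vz', 'uml']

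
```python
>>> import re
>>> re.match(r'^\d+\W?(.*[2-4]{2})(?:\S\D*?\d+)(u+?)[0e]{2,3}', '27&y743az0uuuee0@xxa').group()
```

With `match`, the pattern is implicitly anchored at the beginning.
The match spans [0:16] → '27&y743az0uuuee0'.

'27&y743az0uuuee0'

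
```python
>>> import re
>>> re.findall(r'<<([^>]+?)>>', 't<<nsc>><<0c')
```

['nsc']

One capturing group, so `findall` returns just the captured substring from the one match — 1 in all.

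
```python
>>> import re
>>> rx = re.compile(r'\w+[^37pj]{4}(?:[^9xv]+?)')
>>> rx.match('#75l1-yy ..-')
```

Pattern: one or more of a word character; then exactly 4 of any character except [37pj]; then one or more of any character except [9xv] (lazy) (non-capturing group).
`re.match` won't scan ahead — the pattern has to work from the very first character.
Here the string doesn't start with a match, so the call returns None.

None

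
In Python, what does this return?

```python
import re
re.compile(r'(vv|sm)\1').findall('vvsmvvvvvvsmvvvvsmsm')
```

['vv', 'vv', 'sm']

`\1` is not a pattern — it's the concrete string captured by group 1, re-applied verbatim.
Walking the string: at [4:8] match 'vvvv', group 1 = 'vv'; at [12:16] match 'vvvv', group 1 = 'vv'; at [16:20] match 'smsm', group 1 = 'sm'.
`findall` collects group 1 from each match (3 total).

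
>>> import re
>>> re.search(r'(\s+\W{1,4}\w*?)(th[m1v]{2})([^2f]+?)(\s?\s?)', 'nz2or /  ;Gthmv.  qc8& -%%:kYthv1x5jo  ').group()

' /  ;Gthmv.  '

This matches one or more of whitespace, then 1 to 4 of a non-word character, then zero or more of a word character (lazy) (captured); then the literal 'th', then exactly 2 of one of [m1v] (captured); then one or more of any character except [2f] (lazy) (captured); then optionally whitespace, then optionally whitespace (captured).
Because the quantifier is non-greedy, it stops expanding at the earliest point where the rest of the pattern can succeed.
Unlike `match`, `search` isn't anchored — it looks for the pattern anywhere in the string.
The match spans [5:18] → ' /  ;Gthmv.  '.
Captured: group 1 = ' /  ;G', group 2 = 'thmv', group 3 = '.', group 4 = '  '.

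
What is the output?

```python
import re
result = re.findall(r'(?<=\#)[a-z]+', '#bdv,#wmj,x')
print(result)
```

['bdv', 'wmj']

The `(?=…)`/`(?<=…)` assertion just peeks at neighbouring text; it doesn't advance the match position.
Since nothing is captured, `findall` lists the 2 matched substrings directly.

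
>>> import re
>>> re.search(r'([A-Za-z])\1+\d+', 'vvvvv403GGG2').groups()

The match spans [0:8] → 'vvvvv403'.
Captured: group 1 = 'v'.

('v',)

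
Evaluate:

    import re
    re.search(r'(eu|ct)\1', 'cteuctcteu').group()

'ctct'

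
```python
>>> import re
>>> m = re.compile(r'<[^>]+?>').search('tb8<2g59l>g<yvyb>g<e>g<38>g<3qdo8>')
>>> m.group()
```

'<2g59l>'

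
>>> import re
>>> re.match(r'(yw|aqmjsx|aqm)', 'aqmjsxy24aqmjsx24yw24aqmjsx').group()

`re.match` won't scan ahead — the pattern has to work from the very first character.
The match spans [0:6] → 'aqmjsx'.

'aqmjsx'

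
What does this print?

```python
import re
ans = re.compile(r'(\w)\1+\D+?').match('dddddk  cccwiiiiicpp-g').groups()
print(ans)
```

The match spans [0:6] → 'dddddk'.
Captured: group 1 = 'd'.

('d',)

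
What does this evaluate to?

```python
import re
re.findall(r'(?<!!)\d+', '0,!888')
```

['0', '88']

`(?!…)`/`(?<!…)` only lets a position through if the neighbouring text does NOT match; no characters are consumed.
Walking the string: at [0:1] → '0'; at [4:6] → '88'.
`findall` yields the raw match text (2 of them) because the pattern has no groups.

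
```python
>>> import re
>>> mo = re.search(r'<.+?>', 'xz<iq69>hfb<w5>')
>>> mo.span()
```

Lazy quantifiers expand one character at a time until the remainder of the pattern can match.
`re.search` tries every starting position until one works.
The match spans [2:8] → '<iq69>'.

(2, 8)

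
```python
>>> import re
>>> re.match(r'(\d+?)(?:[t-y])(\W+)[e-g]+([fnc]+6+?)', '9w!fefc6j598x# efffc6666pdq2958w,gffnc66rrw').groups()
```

('9', '!', 'c6')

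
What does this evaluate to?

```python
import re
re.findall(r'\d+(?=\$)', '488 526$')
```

['526']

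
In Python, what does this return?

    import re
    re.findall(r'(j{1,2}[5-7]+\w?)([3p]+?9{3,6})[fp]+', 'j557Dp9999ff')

The pattern matches 1 to 2 of a literal 'j', then one or more of a character in [5-7], then optionally a word character (captured); then one or more of one of [3p] (lazy), then 3 to 6 of the literal '9' (captured); then one or more of one of [fp].
Walking the string: at [0:12] match 'j557Dp9999ff', groups = ('j557D', 'p9999').
Multiple groups make `findall` return tuples — one 2-tuple for the one match.

[('j557D', 'p9999')]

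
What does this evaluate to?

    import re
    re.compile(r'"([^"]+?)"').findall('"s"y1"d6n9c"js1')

['s', 'd6n9c']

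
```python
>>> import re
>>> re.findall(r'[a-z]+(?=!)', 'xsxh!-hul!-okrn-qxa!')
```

['xsxh', 'hul', 'qxa']

The lookaround is zero-width — it requires the adjacent text to match without consuming it, so the asserted text isn't part of the match.
Matches: at [0:4] → 'xsxh'; at [6:9] → 'hul'; at [16:19] → 'qxa'.
With no groups in the pattern, `findall` gives back each whole match — 3 here.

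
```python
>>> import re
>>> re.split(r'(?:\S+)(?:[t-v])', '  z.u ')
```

['  ', ' ']

The pattern matches one or more of a non-whitespace character (non-capturing group); then a character in [t-v] (non-capturing group).
Matches to split on: at [2:5] → 'z.u'.
Each match becomes a cut point; 2 segments remain.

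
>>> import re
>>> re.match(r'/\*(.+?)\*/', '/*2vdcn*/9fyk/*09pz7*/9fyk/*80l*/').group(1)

A `+?`/`*?`/`{m,n}?` starts at its minimum and grows only as far as needed for what follows to match.
`re.match` won't scan ahead — the pattern has to work from the very first character.
The match spans [0:9] → '/*2vdcn*/'.
Captured: group 1 = '2vdcn'.

'2vdcn'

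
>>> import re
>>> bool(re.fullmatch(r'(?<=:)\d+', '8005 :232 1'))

False

`re.fullmatch` requires the pattern to consume the entire string.
Here the string isn't matched end-to-end, so the call returns None, and `bool(None)` is False.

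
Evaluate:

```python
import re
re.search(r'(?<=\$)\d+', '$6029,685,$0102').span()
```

Because the assertion is zero-width, the text it checks is not consumed and won't appear in the result.
Unlike `match`, `search` isn't anchored — it looks for the pattern anywhere in the string.
The match spans [1:5] → '6029'.

(1, 5)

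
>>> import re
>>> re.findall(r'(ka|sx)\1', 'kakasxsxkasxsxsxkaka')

The backreference `\1` re-matches whatever the first group consumed, character for character.
Scanning left to right: at [0:4] match 'kaka', group 1 = 'ka'; at [4:8] match 'sxsx', group 1 = 'sx'; at [10:14] match 'sxsx', group 1 = 'sx'; at [16:20] match 'kaka', group 1 = 'ka'.
Because there's exactly one group, `findall` drops the full match and keeps group 1 from each hit.

['ka', 'sx', 'sx', 'ka']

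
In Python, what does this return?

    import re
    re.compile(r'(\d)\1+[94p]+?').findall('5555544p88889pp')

The backreference `\1` re-matches whatever the first group consumed, character for character.
Because there's exactly one group, `findall` drops the full match and keeps group 1 from each hit.

['5', '8']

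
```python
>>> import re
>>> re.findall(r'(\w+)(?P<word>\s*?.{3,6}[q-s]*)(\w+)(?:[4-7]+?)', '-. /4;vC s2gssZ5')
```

3 groups means the one result is a tuple of 3 captured strings — 1 here.

[('4', ';vC s2', 'gssZ')]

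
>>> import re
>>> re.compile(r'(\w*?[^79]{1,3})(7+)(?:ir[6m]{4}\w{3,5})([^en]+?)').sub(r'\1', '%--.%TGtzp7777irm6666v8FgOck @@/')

This matches zero or more of a word character (lazy), then 1 to 3 of any character except [79] (captured); then one or more of a literal '7' (captured); then the literal 'ir', then exactly 4 of one of [6m], then 3 to 5 of a word character (non-capturing group); then one or more of any character except [en] (lazy) (captured).
Lazy quantifiers expand one character at a time until the remainder of the pattern can match.
Matches: at [5:26] → 'TGtzp7777irm6666v8FgO'.
`\1` in the replacement pulls in group 1's text for each match.

'%--.%TGtzpck @@/'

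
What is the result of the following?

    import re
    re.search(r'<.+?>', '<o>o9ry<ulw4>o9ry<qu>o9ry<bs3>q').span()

(0, 3)

A `+?`/`*?`/`{m,n}?` starts at its minimum and grows only as far as needed for what follows to match.
`re.search` scans for the first position where the pattern succeeds.
The match spans [0:3] → '<o>'.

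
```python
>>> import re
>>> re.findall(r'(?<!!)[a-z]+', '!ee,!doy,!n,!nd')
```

['e', 'oy', 'd']

`(?!…)`/`(?<!…)` only lets a position through if the neighbouring text does NOT match; no characters are consumed.
Since nothing is captured, `findall` lists the 3 matched substrings directly.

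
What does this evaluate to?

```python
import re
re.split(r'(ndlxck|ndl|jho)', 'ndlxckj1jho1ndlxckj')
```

Alternation isn't longest-match — the leftmost alternative that fits at this position is chosen.
With a capturing group present, the delimiter's captured portion is kept in the result list.

['', 'ndlxck', 'j1', 'jho', '1', 'ndlxck', 'j']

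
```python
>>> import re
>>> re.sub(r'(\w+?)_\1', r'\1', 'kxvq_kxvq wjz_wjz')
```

`\1` has to match the exact text group 1 already captured.
Matches: at [0:9] → 'kxvq_kxvq'; at [10:17] → 'wjz_wjz'.
Each match is replaced using the text its own group 1 captured.

'kxvq wjz'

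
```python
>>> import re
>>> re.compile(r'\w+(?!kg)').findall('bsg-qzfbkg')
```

Because the assertion is negative and zero-width, positions next to the forbidden text are skipped.
Scanning left to right: at [0:3] → 'bsg'; at [4:10] → 'qzfbkg'.
No capturing groups, so `findall` returns the 2 full match strings.

['bsg', 'qzfbkg']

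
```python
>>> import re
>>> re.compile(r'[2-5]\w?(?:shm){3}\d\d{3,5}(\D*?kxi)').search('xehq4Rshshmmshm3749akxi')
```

None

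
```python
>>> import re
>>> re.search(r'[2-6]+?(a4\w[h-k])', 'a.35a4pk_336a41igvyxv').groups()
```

('a4pk',)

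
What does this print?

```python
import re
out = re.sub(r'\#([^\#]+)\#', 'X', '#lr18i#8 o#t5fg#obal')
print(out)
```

Matches: at [0:7] → '#lr18i#'; at [10:16] → '#t5fg#'.
`sub` substitutes 'X' at each match site.

X8 oXobal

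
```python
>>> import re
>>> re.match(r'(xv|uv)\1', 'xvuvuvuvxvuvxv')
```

A backreference is literal: `\1` must see the identical characters the first group matched.
`re.match` won't scan ahead — the pattern has to work from the very first character.
Here position 0 doesn't satisfy it, so the call returns None.

None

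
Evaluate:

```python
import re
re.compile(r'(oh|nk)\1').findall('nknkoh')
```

`\1` has to match the exact text group 1 already captured.
Because there's exactly one group, `findall` drops the full match and keeps group 1 from the one hit.

['nk']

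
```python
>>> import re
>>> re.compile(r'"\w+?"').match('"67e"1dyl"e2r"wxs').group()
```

'"67e"'

With `match`, the pattern is implicitly anchored at the beginning.
The match spans [0:5] → '"67e"'.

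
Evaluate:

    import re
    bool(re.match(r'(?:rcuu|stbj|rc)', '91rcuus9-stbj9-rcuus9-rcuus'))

`match` is anchored at position 0; if the pattern doesn't fit there, it returns None.
Here the pattern fails at index 0, so the call returns None, and `bool(None)` is False.

False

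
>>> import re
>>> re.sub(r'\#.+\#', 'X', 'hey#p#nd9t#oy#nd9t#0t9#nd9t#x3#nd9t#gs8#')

'heyX'

Each match is replaced by 'X'.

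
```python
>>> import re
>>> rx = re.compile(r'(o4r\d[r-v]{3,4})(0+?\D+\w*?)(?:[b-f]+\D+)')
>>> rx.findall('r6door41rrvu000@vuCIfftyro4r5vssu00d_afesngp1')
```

This matches the literal 'o4r', then a digit, then 3 to 4 of a character in [r-v] (captured); then one or more of the literal '0' (lazy), then one or more of a non-digit, then zero or more of a word character (lazy) (captured); then one or more of a character in [b-f], then one or more of a non-digit (non-capturing group).
Walking the string: at [25:44] match 'o4r5vssu00d_afesngp', groups = ('o4r5vssu', '00d_af').
2 groups means the one result is a tuple of 2 captured strings — 1 here.

[('o4r5vssu', '00d_af')]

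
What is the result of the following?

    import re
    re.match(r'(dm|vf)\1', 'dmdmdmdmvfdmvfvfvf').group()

`\1` has to match the exact text group 1 already captured.
`re.match` only tries the pattern at the start of the string.
The match spans [0:4] → 'dmdm'.
Captured: group 1 = 'dm'.

'dmdm'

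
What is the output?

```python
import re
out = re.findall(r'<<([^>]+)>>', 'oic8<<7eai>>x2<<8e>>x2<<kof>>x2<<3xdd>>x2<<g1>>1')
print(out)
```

['7eai', '8e', 'kof', '3xdd', 'g1']

Scanning left to right: at [4:12] match '<<7eai>>', group 1 = '7eai'; at [14:20] match '<<8e>>', group 1 = '8e'; at [22:29] match '<<kof>>', group 1 = 'kof'; at [31:39] match '<<3xdd>>', group 1 = '3xdd'; at [41:47] match '<<g1>>', group 1 = 'g1'.
`findall` collects group 1 from each match (5 total).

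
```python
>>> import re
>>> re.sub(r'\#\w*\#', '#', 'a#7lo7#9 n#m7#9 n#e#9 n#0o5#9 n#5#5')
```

Matches: at [1:7] → '#7lo7#'; at [10:14] → '#m7#'; at [17:20] → '#e#'; at [23:28] → '#0o5#'; at [31:34] → '#5#'.
Each match is replaced by '#'.

'a#9 n#9 n#9 n#9 n#5'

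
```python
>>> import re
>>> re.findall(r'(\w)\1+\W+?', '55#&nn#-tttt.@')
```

A backreference is literal: `\1` must see the identical characters the first group matched.
`findall` collects group 1 from each match (3 total).

['5', 'n', 't']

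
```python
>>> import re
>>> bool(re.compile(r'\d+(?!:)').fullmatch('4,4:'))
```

A negative assertion filters positions out without eating any characters.
`fullmatch` succeeds only if the pattern covers the string from start to end.
Here there's no way to consume every character, so the call returns None, and `bool(None)` is False.

False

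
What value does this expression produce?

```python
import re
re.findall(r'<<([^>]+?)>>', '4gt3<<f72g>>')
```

One capturing group, so `findall` returns just the captured substring from the one match — 1 in all.

['f72g']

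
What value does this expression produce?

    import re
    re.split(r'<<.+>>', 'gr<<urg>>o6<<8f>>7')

['gr', '7']

Matches to split on: at [2:17] → '<<urg>>o6<<8f>>'.
`split` removes every match and returns the 2 fragments in between.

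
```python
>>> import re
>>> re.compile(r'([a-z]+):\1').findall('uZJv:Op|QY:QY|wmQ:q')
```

[]

`\1` has to match the exact text group 1 already captured.
Because there's exactly one group, `findall` drops the full match and keeps group 1 from each hit.
Nothing in the string satisfies the pattern, so the list is empty.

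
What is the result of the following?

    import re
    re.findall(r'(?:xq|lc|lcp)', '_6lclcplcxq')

Alternation tries branches left to right and keeps the first one that lets the overall match succeed at that position.
Since nothing is captured, `findall` lists the 4 matched substrings directly.

['lc', 'lc', 'lc', 'xq']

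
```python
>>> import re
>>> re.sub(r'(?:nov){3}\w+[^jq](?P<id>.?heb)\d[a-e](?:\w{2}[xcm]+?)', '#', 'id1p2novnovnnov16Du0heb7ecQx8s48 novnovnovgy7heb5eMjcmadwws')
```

'id1p2novnovnnov16Du0heb7ecQx8s48 #madwws'

Pattern: the literal 'nov' repeated 3 times, then one or more of a word character, then any character except [jq]; then optionally any character, then the literal 'heb' (captured as 'id'); then a digit, then a character in [a-e]; then exactly 2 of a word character, then one or more of one of [xcm] (lazy) (non-capturing group).
A non-greedy quantifier consumes as few characters as it can — just enough that the remainder of the pattern still matches from where it stops; whatever follows it matches normally.
Matches: at [33:53] → 'novnovnovgy7heb5eMjc'.
`sub` substitutes '#' at each match site.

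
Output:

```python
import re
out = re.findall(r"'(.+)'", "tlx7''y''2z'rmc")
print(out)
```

Because there's exactly one group, `findall` drops the full match and keeps group 1 from the one hit.

["'y''2z"]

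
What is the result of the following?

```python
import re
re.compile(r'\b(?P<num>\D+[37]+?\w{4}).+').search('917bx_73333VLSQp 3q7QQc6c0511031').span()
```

(16, 32)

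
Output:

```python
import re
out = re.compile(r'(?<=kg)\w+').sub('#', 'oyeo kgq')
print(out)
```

Because the assertion is zero-width, the text it checks is not consumed and won't appear in the result.
Matches: at [7:8] → 'q'.
Each match is replaced by '#'.

oyeo kg#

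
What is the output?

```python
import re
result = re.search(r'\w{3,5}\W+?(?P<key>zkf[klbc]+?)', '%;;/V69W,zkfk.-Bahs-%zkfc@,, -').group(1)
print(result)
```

Pattern: 3 to 5 of a word character; then one or more of a non-word character (lazy); then the literal 'zkf', then one or more of one of [klbc] (lazy) (captured as 'key').
`search` walks the string left to right and returns the first match it finds.
The match spans [4:13] → 'V69W,zkfk'.
Captured: group 1 = 'zkfk'.

zkfk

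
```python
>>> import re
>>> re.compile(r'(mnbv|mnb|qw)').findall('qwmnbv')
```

['qw', 'mnbv']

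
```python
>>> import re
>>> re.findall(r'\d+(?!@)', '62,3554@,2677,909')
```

Because the assertion is negative and zero-width, positions next to the forbidden text are skipped.
Scanning left to right: at [0:2] → '62'; at [3:6] → '355'; at [9:13] → '2677'; at [14:17] → '909'.
`findall` yields the raw match text (4 of them) because the pattern has no groups.

['62', '355', '2677', '909']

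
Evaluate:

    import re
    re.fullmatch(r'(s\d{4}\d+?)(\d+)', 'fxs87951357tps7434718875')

`re.fullmatch` requires the pattern to consume the entire string.
Here the string isn't matched end-to-end, so the call returns None.

None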